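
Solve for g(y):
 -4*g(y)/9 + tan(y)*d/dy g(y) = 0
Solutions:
 g(y) = C1*sin(y)^(4/9)


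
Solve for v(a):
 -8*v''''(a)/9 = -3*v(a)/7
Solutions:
 v(a) = C1*exp(-3^(3/4)*686^(1/4)*a/14) + C2*exp(3^(3/4)*686^(1/4)*a/14) + C3*sin(3^(3/4)*686^(1/4)*a/14) + C4*cos(3^(3/4)*686^(1/4)*a/14)


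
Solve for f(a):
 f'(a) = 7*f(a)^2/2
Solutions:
 f(a) = -2/(C1 + 7*a)


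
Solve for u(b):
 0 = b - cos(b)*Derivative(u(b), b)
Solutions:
 u(b) = C1 + Integral(b/cos(b), b)


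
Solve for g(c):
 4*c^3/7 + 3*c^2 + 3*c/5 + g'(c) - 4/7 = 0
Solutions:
 g(c) = C1 - c^4/7 - c^3 - 3*c^2/10 + 4*c/7


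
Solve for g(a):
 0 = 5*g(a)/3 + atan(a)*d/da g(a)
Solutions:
 g(a) = C1*exp(-5*Integral(1/atan(a), a)/3)


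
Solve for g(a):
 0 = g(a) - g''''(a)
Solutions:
 g(a) = C1*exp(-a) + C2*exp(a) + C3*sin(a) + C4*cos(a)


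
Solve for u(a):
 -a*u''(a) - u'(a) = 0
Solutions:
 u(a) = C1 + C2*log(a)


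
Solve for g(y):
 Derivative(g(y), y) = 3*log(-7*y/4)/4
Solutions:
 g(y) = C1 + 3*y*log(-y)/4 + 3*y*(-2*log(2) - 1 + log(7))/4


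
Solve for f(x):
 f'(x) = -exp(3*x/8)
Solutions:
 f(x) = C1 - 8*exp(3*x/8)/3


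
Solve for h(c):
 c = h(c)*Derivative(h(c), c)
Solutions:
 h(c) = -sqrt(C1 + c^2)
 h(c) = sqrt(C1 + c^2)


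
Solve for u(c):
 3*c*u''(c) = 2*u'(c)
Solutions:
 u(c) = C1 + C2*c^(5/3)


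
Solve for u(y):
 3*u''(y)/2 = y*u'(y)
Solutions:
 u(y) = C1 + C2*erfi(sqrt(3)*y/3)


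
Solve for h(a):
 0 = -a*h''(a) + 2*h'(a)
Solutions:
 h(a) = C1 + C2*a^3


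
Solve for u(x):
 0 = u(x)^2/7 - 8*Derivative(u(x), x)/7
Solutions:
 u(x) = -8/(C1 + x)


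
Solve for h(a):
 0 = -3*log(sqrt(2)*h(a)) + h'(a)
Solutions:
 -2*Integral(1/(2*log(_y) + log(2)), (_y, h(a)))/3 = C1 - a


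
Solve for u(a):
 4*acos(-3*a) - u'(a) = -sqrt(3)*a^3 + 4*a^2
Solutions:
 u(a) = C1 + sqrt(3)*a^4/4 - 4*a^3/3 + 4*a*acos(-3*a) + 4*sqrt(1 - 9*a^2)/3


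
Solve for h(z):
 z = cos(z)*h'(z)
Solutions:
 h(z) = C1 + Integral(z/cos(z), z)


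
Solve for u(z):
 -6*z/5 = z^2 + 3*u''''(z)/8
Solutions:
 u(z) = C1 + C2*z + C3*z^2 + C4*z^3 - z^6/135 - 2*z^5/75


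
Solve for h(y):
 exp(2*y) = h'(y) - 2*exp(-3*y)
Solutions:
 h(y) = C1 + exp(2*y)/2 - 2*exp(-3*y)/3


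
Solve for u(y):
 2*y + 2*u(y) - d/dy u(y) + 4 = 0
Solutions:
 u(y) = C1*exp(2*y) - y - 5/2


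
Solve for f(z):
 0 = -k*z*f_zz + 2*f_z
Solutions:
 f(z) = C1 + z^(((re(k) + 2)*re(k) + im(k)^2)/(re(k)^2 + im(k)^2))*(C2*sin(2*log(z)*Abs(im(k))/(re(k)^2 + im(k)^2)) + C3*cos(2*log(z)*im(k)/(re(k)^2 + im(k)^2)))


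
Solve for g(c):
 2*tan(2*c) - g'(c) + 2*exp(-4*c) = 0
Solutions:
 g(c) = C1 + log(tan(2*c)^2 + 1)/2 - exp(-4*c)/2


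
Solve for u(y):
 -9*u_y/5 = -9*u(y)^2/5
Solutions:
 u(y) = -1/(C1 + y)


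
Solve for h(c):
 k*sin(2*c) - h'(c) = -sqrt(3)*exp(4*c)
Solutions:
 h(c) = C1 - k*cos(2*c)/2 + sqrt(3)*exp(4*c)/4


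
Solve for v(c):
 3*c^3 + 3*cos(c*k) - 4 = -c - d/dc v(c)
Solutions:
 v(c) = C1 - 3*c^4/4 - c^2/2 + 4*c - 3*sin(c*k)/k


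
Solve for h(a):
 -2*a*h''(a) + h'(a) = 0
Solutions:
 h(a) = C1 + C2*a^(3/2)


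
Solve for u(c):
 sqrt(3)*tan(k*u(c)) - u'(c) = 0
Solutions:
 u(c) = Piecewise((-asin(exp(C1*k + sqrt(3)*c*k))/k + pi/k, Ne(k, 0)), (nan, True))
 u(c) = Piecewise((asin(exp(C1*k + sqrt(3)*c*k))/k, Ne(k, 0)), (nan, True))


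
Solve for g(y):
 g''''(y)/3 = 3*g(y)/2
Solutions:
 g(y) = C1*exp(-2^(3/4)*sqrt(3)*y/2) + C2*exp(2^(3/4)*sqrt(3)*y/2) + C3*sin(2^(3/4)*sqrt(3)*y/2) + C4*cos(2^(3/4)*sqrt(3)*y/2)


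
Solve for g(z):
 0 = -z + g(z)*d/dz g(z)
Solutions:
 g(z) = -sqrt(C1 + z^2)
 g(z) = sqrt(C1 + z^2)


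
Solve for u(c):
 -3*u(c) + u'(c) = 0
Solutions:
 u(c) = C1*exp(3*c)


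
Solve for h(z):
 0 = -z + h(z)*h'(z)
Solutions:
 h(z) = -sqrt(C1 + z^2)
 h(z) = sqrt(C1 + z^2)


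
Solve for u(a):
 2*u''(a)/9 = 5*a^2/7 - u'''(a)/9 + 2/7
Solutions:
 u(a) = C1 + C2*a + C3*exp(-2*a) + 15*a^4/56 - 15*a^3/28 + 81*a^2/56


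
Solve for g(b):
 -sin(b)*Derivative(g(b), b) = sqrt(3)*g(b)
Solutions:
 g(b) = C1*(cos(b) + 1)^(sqrt(3)/2)/(cos(b) - 1)^(sqrt(3)/2)


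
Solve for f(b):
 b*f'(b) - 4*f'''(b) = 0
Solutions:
 f(b) = C1 + Integral(C2*airyai(2^(1/3)*b/2) + C3*airybi(2^(1/3)*b/2), b)


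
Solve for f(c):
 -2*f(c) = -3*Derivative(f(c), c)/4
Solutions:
 f(c) = C1*exp(8*c/3)


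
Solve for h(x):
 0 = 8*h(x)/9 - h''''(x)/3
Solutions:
 h(x) = C1*exp(-6^(3/4)*x/3) + C2*exp(6^(3/4)*x/3) + C3*sin(6^(3/4)*x/3) + C4*cos(6^(3/4)*x/3)


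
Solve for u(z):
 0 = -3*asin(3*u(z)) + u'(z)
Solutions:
 Integral(1/asin(3*_y), (_y, u(z))) = C1 + 3*z


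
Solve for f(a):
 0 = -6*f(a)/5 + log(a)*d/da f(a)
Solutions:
 f(a) = C1*exp(6*li(a)/5)


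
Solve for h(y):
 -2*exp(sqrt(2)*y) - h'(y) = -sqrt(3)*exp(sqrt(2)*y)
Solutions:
 h(y) = C1 - sqrt(2)*exp(sqrt(2)*y) + sqrt(6)*exp(sqrt(2)*y)/2


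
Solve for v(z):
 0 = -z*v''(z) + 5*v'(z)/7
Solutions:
 v(z) = C1 + C2*z^(12/7)


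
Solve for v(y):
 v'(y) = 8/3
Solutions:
 v(y) = C1 + 8*y/3


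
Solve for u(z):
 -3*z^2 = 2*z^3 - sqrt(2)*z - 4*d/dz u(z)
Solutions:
 u(z) = C1 + z^4/8 + z^3/4 - sqrt(2)*z^2/8


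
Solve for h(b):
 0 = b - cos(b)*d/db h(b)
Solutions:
 h(b) = C1 + Integral(b/cos(b), b)


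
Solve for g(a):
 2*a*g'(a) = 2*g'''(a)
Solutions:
 g(a) = C1 + Integral(C2*airyai(a) + C3*airybi(a), a)


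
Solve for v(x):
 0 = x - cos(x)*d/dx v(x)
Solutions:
 v(x) = C1 + Integral(x/cos(x), x)


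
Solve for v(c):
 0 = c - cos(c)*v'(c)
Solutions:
 v(c) = C1 + Integral(c/cos(c), c)


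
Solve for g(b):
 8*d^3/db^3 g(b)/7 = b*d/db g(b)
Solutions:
 g(b) = C1 + Integral(C2*airyai(7^(1/3)*b/2) + C3*airybi(7^(1/3)*b/2), b)


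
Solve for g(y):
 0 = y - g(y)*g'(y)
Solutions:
 g(y) = -sqrt(C1 + y^2)
 g(y) = sqrt(C1 + y^2)


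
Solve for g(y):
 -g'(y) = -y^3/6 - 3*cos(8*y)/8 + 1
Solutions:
 g(y) = C1 + y^4/24 - y + 3*sin(8*y)/64


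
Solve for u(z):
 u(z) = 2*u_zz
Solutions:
 u(z) = C1*exp(-sqrt(2)*z/2) + C2*exp(sqrt(2)*z/2)


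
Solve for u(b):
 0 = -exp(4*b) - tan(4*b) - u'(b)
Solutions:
 u(b) = C1 - exp(4*b)/4 + log(cos(4*b))/4


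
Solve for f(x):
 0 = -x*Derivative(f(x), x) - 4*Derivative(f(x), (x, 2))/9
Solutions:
 f(x) = C1 + C2*erf(3*sqrt(2)*x/4)


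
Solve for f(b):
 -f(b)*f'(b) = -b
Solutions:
 f(b) = -sqrt(C1 + b^2)
 f(b) = sqrt(C1 + b^2)


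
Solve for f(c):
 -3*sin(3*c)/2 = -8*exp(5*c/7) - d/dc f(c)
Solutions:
 f(c) = C1 - 56*exp(5*c/7)/5 - cos(3*c)/2


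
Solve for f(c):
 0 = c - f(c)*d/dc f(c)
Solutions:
 f(c) = -sqrt(C1 + c^2)
 f(c) = sqrt(C1 + c^2)


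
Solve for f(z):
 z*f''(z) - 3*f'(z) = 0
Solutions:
 f(z) = C1 + C2*z^4


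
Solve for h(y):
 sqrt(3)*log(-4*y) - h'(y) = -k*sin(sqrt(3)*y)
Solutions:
 h(y) = C1 - sqrt(3)*k*cos(sqrt(3)*y)/3 + sqrt(3)*y*(log(-y) - 1) + 2*sqrt(3)*y*log(2)


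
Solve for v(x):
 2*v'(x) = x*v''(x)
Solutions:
 v(x) = C1 + C2*x^3


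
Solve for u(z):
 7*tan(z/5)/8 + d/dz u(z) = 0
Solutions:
 u(z) = C1 + 35*log(cos(z/5))/8


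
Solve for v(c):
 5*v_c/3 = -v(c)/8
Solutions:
 v(c) = C1*exp(-3*c/40)


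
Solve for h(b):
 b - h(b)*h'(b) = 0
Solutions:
 h(b) = -sqrt(C1 + b^2)
 h(b) = sqrt(C1 + b^2)


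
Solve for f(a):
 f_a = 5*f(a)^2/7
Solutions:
 f(a) = -7/(C1 + 5*a)


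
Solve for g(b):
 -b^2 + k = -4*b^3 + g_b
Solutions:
 g(b) = C1 + b^4 - b^3/3 + b*k


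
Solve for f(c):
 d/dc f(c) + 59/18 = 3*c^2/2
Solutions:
 f(c) = C1 + c^3/2 - 59*c/18


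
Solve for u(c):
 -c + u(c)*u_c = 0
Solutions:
 u(c) = -sqrt(C1 + c^2)
 u(c) = sqrt(C1 + c^2)


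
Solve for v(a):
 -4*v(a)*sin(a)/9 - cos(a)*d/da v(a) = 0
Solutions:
 v(a) = C1*cos(a)^(4/9)


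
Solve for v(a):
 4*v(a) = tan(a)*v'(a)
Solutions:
 v(a) = C1*sin(a)^4


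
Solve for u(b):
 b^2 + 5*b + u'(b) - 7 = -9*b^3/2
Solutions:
 u(b) = C1 - 9*b^4/8 - b^3/3 - 5*b^2/2 + 7*b


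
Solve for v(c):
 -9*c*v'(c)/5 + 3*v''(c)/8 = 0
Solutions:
 v(c) = C1 + C2*erfi(2*sqrt(15)*c/5)


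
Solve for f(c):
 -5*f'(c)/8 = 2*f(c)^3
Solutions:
 f(c) = -sqrt(10)*sqrt(-1/(C1 - 16*c))/2
 f(c) = sqrt(10)*sqrt(-1/(C1 - 16*c))/2


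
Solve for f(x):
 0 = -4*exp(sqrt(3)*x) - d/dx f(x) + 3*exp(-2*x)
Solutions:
 f(x) = C1 - 4*sqrt(3)*exp(sqrt(3)*x)/3 - 3*exp(-2*x)/2


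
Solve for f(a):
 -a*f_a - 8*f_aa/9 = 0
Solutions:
 f(a) = C1 + C2*erf(3*a/4)


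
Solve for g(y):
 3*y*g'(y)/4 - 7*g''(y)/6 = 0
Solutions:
 g(y) = C1 + C2*erfi(3*sqrt(7)*y/14)


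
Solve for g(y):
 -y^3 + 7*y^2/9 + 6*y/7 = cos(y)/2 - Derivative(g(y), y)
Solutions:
 g(y) = C1 + y^4/4 - 7*y^3/27 - 3*y^2/7 + sin(y)/2


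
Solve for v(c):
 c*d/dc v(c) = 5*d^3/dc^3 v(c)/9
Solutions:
 v(c) = C1 + Integral(C2*airyai(15^(2/3)*c/5) + C3*airybi(15^(2/3)*c/5), c)


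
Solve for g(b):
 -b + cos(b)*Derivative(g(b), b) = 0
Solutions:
 g(b) = C1 + Integral(b/cos(b), b)


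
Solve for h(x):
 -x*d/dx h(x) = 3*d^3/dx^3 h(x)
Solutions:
 h(x) = C1 + Integral(C2*airyai(-3^(2/3)*x/3) + C3*airybi(-3^(2/3)*x/3), x)


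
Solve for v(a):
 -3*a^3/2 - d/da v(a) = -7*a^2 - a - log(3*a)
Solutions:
 v(a) = C1 - 3*a^4/8 + 7*a^3/3 + a^2/2 + a*log(a) - a + a*log(3)


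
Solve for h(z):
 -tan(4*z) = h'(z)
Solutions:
 h(z) = C1 + log(cos(4*z))/4


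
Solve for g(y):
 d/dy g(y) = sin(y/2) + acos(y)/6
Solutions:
 g(y) = C1 + y*acos(y)/6 - sqrt(1 - y^2)/6 - 2*cos(y/2)


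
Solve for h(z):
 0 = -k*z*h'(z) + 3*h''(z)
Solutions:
 h(z) = Piecewise((-sqrt(6)*sqrt(pi)*C1*erf(sqrt(6)*z*sqrt(-k)/6)/(2*sqrt(-k)) - C2, (k > 0) | (k < 0)), (-C1*z - C2, True))


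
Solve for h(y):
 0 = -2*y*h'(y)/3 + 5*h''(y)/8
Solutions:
 h(y) = C1 + C2*erfi(2*sqrt(30)*y/15)


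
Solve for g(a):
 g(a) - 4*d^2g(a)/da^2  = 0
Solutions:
 g(a) = C1*exp(-a/2) + C2*exp(a/2)


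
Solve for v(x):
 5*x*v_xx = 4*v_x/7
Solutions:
 v(x) = C1 + C2*x^(39/35)


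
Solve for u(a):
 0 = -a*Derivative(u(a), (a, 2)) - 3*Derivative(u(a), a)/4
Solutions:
 u(a) = C1 + C2*a^(1/4)


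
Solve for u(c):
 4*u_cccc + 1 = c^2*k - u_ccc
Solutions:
 u(c) = C1 + C2*c + C3*c^2 + C4*exp(-c/4) + c^5*k/60 - c^4*k/3 + c^3*(32*k - 1)/6


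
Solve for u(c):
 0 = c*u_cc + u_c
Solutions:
 u(c) = C1 + C2*log(c)


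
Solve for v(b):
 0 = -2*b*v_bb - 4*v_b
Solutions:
 v(b) = C1 + C2/b


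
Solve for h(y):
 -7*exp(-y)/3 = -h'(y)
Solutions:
 h(y) = C1 - 7*exp(-y)/3


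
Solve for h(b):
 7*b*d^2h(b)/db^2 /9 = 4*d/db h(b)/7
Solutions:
 h(b) = C1 + C2*b^(85/49)


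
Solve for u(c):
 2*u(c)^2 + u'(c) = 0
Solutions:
 u(c) = 1/(C1 + 2*c)


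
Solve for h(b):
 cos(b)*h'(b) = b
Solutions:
 h(b) = C1 + Integral(b/cos(b), b)


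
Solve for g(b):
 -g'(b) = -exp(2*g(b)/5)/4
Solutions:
 g(b) = 5*log(-sqrt(-1/(C1 + b))) + 5*log(10)/2
 g(b) = 5*log(-1/(C1 + b))/2 + 5*log(10)/2


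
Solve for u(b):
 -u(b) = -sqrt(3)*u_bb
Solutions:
 u(b) = C1*exp(-3^(3/4)*b/3) + C2*exp(3^(3/4)*b/3)


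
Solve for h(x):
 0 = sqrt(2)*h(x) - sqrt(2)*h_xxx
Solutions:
 h(x) = C3*exp(x) + (C1*sin(sqrt(3)*x/2) + C2*cos(sqrt(3)*x/2))*exp(-x/2)


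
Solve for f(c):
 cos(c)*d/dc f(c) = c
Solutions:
 f(c) = C1 + Integral(c/cos(c), c)


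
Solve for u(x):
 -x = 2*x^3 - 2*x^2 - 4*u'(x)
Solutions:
 u(x) = C1 + x^4/8 - x^3/6 + x^2/8


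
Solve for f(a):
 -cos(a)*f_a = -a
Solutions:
 f(a) = C1 + Integral(a/cos(a), a)


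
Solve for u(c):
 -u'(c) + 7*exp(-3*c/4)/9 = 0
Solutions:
 u(c) = C1 - 28*exp(-3*c/4)/27


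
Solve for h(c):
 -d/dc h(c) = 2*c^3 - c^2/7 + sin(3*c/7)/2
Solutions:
 h(c) = C1 - c^4/2 + c^3/21 + 7*cos(3*c/7)/6


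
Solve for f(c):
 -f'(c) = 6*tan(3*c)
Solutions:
 f(c) = C1 + 2*log(cos(3*c))


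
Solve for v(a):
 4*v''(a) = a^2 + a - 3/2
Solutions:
 v(a) = C1 + C2*a + a^4/48 + a^3/24 - 3*a^2/16


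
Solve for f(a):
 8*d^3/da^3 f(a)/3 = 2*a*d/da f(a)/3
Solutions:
 f(a) = C1 + Integral(C2*airyai(2^(1/3)*a/2) + C3*airybi(2^(1/3)*a/2), a)


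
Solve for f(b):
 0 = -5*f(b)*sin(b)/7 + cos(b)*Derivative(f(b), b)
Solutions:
 f(b) = C1/cos(b)^(5/7)


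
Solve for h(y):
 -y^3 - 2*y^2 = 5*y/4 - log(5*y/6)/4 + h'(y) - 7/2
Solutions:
 h(y) = C1 - y^4/4 - 2*y^3/3 - 5*y^2/8 + y*log(y)/4 - y*log(6)/4 + y*log(5)/4 + 13*y/4


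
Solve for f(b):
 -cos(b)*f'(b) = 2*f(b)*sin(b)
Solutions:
 f(b) = C1*cos(b)^2


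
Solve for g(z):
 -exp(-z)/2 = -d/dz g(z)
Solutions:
 g(z) = C1 - exp(-z)/2


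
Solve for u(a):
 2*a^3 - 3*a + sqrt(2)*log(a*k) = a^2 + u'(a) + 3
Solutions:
 u(a) = C1 + a^4/2 - a^3/3 - 3*a^2/2 + sqrt(2)*a*log(a*k) + a*(-3 - sqrt(2))


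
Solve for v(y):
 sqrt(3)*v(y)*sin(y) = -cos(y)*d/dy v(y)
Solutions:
 v(y) = C1*cos(y)^(sqrt(3))


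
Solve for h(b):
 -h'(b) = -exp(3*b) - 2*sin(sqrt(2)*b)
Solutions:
 h(b) = C1 + exp(3*b)/3 - sqrt(2)*cos(sqrt(2)*b)


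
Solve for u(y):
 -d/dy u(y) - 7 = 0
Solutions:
 u(y) = C1 - 7*y


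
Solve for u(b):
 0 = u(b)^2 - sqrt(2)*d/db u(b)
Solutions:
 u(b) = -2/(C1 + sqrt(2)*b)


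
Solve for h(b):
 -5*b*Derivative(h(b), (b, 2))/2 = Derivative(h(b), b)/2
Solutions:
 h(b) = C1 + C2*b^(4/5)


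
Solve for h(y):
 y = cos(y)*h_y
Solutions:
 h(y) = C1 + Integral(y/cos(y), y)


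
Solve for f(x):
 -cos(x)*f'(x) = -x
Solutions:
 f(x) = C1 + Integral(x/cos(x), x)


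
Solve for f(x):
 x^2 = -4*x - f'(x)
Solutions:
 f(x) = C1 - x^3/3 - 2*x^2


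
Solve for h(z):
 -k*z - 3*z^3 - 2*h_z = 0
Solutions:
 h(z) = C1 - k*z^2/4 - 3*z^4/8


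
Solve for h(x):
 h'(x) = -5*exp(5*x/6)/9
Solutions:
 h(x) = C1 - 2*exp(5*x/6)/3


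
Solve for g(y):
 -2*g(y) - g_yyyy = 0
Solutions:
 g(y) = (C1*sin(2^(3/4)*y/2) + C2*cos(2^(3/4)*y/2))*exp(-2^(3/4)*y/2) + (C3*sin(2^(3/4)*y/2) + C4*cos(2^(3/4)*y/2))*exp(2^(3/4)*y/2)


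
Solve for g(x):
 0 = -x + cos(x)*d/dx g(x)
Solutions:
 g(x) = C1 + Integral(x/cos(x), x)


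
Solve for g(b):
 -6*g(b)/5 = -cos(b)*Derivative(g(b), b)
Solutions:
 g(b) = C1*(sin(b) + 1)^(3/5)/(sin(b) - 1)^(3/5)


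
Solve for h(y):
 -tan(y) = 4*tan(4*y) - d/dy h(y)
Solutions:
 h(y) = C1 - log(cos(y)) - log(cos(4*y))


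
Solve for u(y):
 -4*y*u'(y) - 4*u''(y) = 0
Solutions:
 u(y) = C1 + C2*erf(sqrt(2)*y/2)


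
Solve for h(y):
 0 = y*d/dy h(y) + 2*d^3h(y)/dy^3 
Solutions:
 h(y) = C1 + Integral(C2*airyai(-2^(2/3)*y/2) + C3*airybi(-2^(2/3)*y/2), y)


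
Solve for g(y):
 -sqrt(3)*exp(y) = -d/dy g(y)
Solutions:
 g(y) = C1 + sqrt(3)*exp(y)


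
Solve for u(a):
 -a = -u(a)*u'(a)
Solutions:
 u(a) = -sqrt(C1 + a^2)
 u(a) = sqrt(C1 + a^2)


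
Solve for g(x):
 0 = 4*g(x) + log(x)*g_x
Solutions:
 g(x) = C1*exp(-4*li(x))


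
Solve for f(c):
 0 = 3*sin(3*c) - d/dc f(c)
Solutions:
 f(c) = C1 - cos(3*c)


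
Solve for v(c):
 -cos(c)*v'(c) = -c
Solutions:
 v(c) = C1 + Integral(c/cos(c), c)


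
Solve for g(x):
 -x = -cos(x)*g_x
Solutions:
 g(x) = C1 + Integral(x/cos(x), x)


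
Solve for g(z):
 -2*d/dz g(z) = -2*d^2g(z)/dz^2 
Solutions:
 g(z) = C1 + C2*exp(z)


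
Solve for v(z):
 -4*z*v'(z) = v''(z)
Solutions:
 v(z) = C1 + C2*erf(sqrt(2)*z)


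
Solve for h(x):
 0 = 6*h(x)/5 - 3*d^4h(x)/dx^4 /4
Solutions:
 h(x) = C1*exp(-10^(3/4)*x/5) + C2*exp(10^(3/4)*x/5) + C3*sin(10^(3/4)*x/5) + C4*cos(10^(3/4)*x/5)


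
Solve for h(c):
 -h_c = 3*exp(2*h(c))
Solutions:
 h(c) = log(-sqrt(-1/(C1 - 3*c))) - log(2)/2
 h(c) = log(-1/(C1 - 3*c))/2 - log(2)/2


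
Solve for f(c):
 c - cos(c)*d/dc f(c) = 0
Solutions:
 f(c) = C1 + Integral(c/cos(c), c)


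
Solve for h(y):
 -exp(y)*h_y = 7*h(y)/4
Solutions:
 h(y) = C1*exp(7*exp(-y)/4)


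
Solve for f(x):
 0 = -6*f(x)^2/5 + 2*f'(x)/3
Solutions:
 f(x) = -5/(C1 + 9*x)


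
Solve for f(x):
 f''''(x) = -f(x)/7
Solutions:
 f(x) = (C1*sin(sqrt(2)*7^(3/4)*x/14) + C2*cos(sqrt(2)*7^(3/4)*x/14))*exp(-sqrt(2)*7^(3/4)*x/14) + (C3*sin(sqrt(2)*7^(3/4)*x/14) + C4*cos(sqrt(2)*7^(3/4)*x/14))*exp(sqrt(2)*7^(3/4)*x/14)


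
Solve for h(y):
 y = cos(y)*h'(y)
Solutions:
 h(y) = C1 + Integral(y/cos(y), y)


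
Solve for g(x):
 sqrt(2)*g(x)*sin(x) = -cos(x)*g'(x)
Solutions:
 g(x) = C1*cos(x)^(sqrt(2))


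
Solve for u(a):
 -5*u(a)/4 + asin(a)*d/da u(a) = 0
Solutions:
 u(a) = C1*exp(5*Integral(1/asin(a), a)/4)


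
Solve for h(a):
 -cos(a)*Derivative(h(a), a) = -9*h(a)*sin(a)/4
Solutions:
 h(a) = C1/cos(a)^(9/4)


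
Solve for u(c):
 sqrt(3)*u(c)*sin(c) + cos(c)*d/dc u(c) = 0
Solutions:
 u(c) = C1*cos(c)^(sqrt(3))


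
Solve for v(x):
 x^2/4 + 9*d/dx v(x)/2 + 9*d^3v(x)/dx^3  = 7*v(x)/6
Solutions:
 v(x) = C1*exp(2^(1/3)*x*(-(7 + sqrt(103))^(1/3) + 3*2^(1/3)/(7 + sqrt(103))^(1/3))/12)*sin(2^(1/3)*sqrt(3)*x*(3*2^(1/3)/(7 + sqrt(103))^(1/3) + (7 + sqrt(103))^(1/3))/12) + C2*exp(2^(1/3)*x*(-(7 + sqrt(103))^(1/3) + 3*2^(1/3)/(7 + sqrt(103))^(1/3))/12)*cos(2^(1/3)*sqrt(3)*x*(3*2^(1/3)/(7 + sqrt(103))^(1/3) + (7 + sqrt(103))^(1/3))/12) + C3*exp(-2^(1/3)*x*(-(7 + sqrt(103))^(1/3) + 3*2^(1/3)/(7 + sqrt(103))^(1/3))/6) + 3*x^2/14 + 81*x/49 + 2187/343


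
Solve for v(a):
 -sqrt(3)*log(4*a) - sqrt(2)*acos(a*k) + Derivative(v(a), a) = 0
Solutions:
 v(a) = C1 + sqrt(3)*a*(log(a) - 1) + 2*sqrt(3)*a*log(2) + sqrt(2)*Piecewise((a*acos(a*k) - sqrt(-a^2*k^2 + 1)/k, Ne(k, 0)), (pi*a/2, True))


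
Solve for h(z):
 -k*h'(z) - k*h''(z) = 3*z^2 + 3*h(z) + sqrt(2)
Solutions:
 h(z) = C1*exp(z*(-1 + sqrt(k*(k - 12))/k)/2) + C2*exp(-z*(1 + sqrt(k*(k - 12))/k)/2) - 2*k^2/9 + 2*k*z/3 + 2*k/3 - z^2 - sqrt(2)/3


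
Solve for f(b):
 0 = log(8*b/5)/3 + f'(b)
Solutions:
 f(b) = C1 - b*log(b)/3 - b*log(2) + b/3 + b*log(5)/3


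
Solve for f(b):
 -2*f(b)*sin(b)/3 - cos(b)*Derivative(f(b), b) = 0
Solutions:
 f(b) = C1*cos(b)^(2/3)


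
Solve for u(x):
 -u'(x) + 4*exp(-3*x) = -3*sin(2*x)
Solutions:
 u(x) = C1 - 3*cos(2*x)/2 - 4*exp(-3*x)/3


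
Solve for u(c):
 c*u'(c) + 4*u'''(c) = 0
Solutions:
 u(c) = C1 + Integral(C2*airyai(-2^(1/3)*c/2) + C3*airybi(-2^(1/3)*c/2), c)


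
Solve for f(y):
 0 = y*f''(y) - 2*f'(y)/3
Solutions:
 f(y) = C1 + C2*y^(5/3)


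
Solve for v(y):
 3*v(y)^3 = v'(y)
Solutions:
 v(y) = -sqrt(2)*sqrt(-1/(C1 + 3*y))/2
 v(y) = sqrt(2)*sqrt(-1/(C1 + 3*y))/2


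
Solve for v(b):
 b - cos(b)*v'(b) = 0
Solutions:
 v(b) = C1 + Integral(b/cos(b), b)


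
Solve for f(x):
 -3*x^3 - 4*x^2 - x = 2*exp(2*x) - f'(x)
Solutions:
 f(x) = C1 + 3*x^4/4 + 4*x^3/3 + x^2/2 + exp(2*x)


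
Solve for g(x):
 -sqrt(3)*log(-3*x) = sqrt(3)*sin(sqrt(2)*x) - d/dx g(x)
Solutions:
 g(x) = C1 + sqrt(3)*x*(log(-x) - 1) + sqrt(3)*x*log(3) - sqrt(6)*cos(sqrt(2)*x)/2


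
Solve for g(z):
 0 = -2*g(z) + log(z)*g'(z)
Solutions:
 g(z) = C1*exp(2*li(z))


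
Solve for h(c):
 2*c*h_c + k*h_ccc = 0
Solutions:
 h(c) = C1 + Integral(C2*airyai(2^(1/3)*c*(-1/k)^(1/3)) + C3*airybi(2^(1/3)*c*(-1/k)^(1/3)), c)


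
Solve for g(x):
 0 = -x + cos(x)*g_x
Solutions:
 g(x) = C1 + Integral(x/cos(x), x)


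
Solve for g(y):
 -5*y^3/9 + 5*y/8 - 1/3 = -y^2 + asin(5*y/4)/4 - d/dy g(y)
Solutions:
 g(y) = C1 + 5*y^4/36 - y^3/3 - 5*y^2/16 + y*asin(5*y/4)/4 + y/3 + sqrt(16 - 25*y^2)/20


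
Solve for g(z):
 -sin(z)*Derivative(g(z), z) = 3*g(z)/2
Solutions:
 g(z) = C1*(cos(z) + 1)^(3/4)/(cos(z) - 1)^(3/4)


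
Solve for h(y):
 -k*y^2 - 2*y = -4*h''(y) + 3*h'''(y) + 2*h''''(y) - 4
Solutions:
 h(y) = C1 + C2*y + C3*exp(y*(-3 + sqrt(41))/4) + C4*exp(-y*(3 + sqrt(41))/4) + k*y^4/48 + y^3*(3*k + 4)/48 + y^2*(17*k - 20)/64


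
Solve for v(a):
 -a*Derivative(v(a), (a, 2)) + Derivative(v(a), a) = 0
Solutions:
 v(a) = C1 + C2*a^2


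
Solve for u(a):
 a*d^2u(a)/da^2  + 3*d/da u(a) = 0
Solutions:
 u(a) = C1 + C2/a^2


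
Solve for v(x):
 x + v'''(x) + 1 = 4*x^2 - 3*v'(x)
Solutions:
 v(x) = C1 + C2*sin(sqrt(3)*x) + C3*cos(sqrt(3)*x) + 4*x^3/9 - x^2/6 - 11*x/9


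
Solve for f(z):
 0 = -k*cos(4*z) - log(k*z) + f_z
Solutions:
 f(z) = C1 + k*sin(4*z)/4 + z*log(k*z) - z


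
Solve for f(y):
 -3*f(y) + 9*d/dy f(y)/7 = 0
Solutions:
 f(y) = C1*exp(7*y/3)


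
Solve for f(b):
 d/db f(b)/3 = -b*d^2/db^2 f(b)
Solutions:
 f(b) = C1 + C2*b^(2/3)


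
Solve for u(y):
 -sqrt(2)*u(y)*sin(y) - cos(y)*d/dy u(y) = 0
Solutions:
 u(y) = C1*cos(y)^(sqrt(2))


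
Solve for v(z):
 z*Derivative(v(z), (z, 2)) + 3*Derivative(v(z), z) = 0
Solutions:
 v(z) = C1 + C2/z^2


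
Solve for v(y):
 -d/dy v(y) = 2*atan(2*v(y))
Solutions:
 Integral(1/atan(2*_y), (_y, v(y))) = C1 - 2*y


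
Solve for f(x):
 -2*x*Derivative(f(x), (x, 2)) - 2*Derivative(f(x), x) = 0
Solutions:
 f(x) = C1 + C2*log(x)


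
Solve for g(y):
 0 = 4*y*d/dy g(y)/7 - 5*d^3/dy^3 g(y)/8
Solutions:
 g(y) = C1 + Integral(C2*airyai(2*70^(2/3)*y/35) + C3*airybi(2*70^(2/3)*y/35), y)


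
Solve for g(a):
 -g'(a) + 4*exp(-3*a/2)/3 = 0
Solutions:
 g(a) = C1 - 8*exp(-3*a/2)/9


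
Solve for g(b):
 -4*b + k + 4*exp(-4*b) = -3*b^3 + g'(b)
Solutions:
 g(b) = C1 + 3*b^4/4 - 2*b^2 + b*k - exp(-4*b)


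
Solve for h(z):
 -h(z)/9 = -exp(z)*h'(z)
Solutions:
 h(z) = C1*exp(-exp(-z)/9)


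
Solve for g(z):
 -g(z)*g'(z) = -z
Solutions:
 g(z) = -sqrt(C1 + z^2)
 g(z) = sqrt(C1 + z^2)


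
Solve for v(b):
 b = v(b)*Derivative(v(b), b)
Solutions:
 v(b) = -sqrt(C1 + b^2)
 v(b) = sqrt(C1 + b^2)


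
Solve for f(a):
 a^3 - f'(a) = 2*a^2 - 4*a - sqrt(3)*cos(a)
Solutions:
 f(a) = C1 + a^4/4 - 2*a^3/3 + 2*a^2 + sqrt(3)*sin(a)


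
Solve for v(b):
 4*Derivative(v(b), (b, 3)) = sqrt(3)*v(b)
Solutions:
 v(b) = C3*exp(2^(1/3)*3^(1/6)*b/2) + (C1*sin(2^(1/3)*3^(2/3)*b/4) + C2*cos(2^(1/3)*3^(2/3)*b/4))*exp(-2^(1/3)*3^(1/6)*b/4)


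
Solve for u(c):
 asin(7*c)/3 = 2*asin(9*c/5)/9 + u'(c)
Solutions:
 u(c) = C1 - 2*c*asin(9*c/5)/9 + c*asin(7*c)/3 + sqrt(1 - 49*c^2)/21 - 2*sqrt(25 - 81*c^2)/81


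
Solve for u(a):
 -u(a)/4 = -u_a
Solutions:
 u(a) = C1*exp(a/4)


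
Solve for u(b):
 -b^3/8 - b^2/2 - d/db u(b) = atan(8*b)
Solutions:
 u(b) = C1 - b^4/32 - b^3/6 - b*atan(8*b) + log(64*b^2 + 1)/16


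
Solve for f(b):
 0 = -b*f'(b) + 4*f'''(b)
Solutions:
 f(b) = C1 + Integral(C2*airyai(2^(1/3)*b/2) + C3*airybi(2^(1/3)*b/2), b)


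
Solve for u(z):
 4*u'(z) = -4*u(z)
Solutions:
 u(z) = C1*exp(-z)


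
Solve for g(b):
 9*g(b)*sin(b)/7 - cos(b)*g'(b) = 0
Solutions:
 g(b) = C1/cos(b)^(9/7)


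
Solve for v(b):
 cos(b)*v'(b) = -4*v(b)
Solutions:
 v(b) = C1*(sin(b)^2 - 2*sin(b) + 1)/(sin(b)^2 + 2*sin(b) + 1)


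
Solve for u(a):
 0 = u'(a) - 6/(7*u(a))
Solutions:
 u(a) = -sqrt(C1 + 84*a)/7
 u(a) = sqrt(C1 + 84*a)/7


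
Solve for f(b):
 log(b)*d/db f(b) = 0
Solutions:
 f(b) = C1


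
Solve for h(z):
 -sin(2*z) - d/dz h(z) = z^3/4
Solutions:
 h(z) = C1 - z^4/16 + cos(2*z)/2


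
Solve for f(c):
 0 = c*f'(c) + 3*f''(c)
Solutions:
 f(c) = C1 + C2*erf(sqrt(6)*c/6)


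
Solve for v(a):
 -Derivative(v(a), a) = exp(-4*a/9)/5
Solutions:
 v(a) = C1 + 9*exp(-4*a/9)/20


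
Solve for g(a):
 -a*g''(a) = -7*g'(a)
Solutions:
 g(a) = C1 + C2*a^8


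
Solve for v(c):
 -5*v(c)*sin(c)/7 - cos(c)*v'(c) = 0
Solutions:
 v(c) = C1*cos(c)^(5/7)


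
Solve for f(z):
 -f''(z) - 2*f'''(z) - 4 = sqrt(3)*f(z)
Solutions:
 f(z) = C1*exp(z*(-2 + (1 + 54*sqrt(3) + sqrt(-1 + (1 + 54*sqrt(3))^2))^(-1/3) + (1 + 54*sqrt(3) + sqrt(-1 + (1 + 54*sqrt(3))^2))^(1/3))/12)*sin(sqrt(3)*z*(-(1 + 54*sqrt(3) + sqrt(-1 + (1 + 54*sqrt(3))^2))^(1/3) + (1 + 54*sqrt(3) + sqrt(-1 + (1 + 54*sqrt(3))^2))^(-1/3))/12) + C2*exp(z*(-2 + (1 + 54*sqrt(3) + sqrt(-1 + (1 + 54*sqrt(3))^2))^(-1/3) + (1 + 54*sqrt(3) + sqrt(-1 + (1 + 54*sqrt(3))^2))^(1/3))/12)*cos(sqrt(3)*z*(-(1 + 54*sqrt(3) + sqrt(-1 + (1 + 54*sqrt(3))^2))^(1/3) + (1 + 54*sqrt(3) + sqrt(-1 + (1 + 54*sqrt(3))^2))^(-1/3))/12) + C3*exp(-z*((1 + 54*sqrt(3) + sqrt(-1 + (1 + 54*sqrt(3))^2))^(-1/3) + 1 + (1 + 54*sqrt(3) + sqrt(-1 + (1 + 54*sqrt(3))^2))^(1/3))/6) - 4*sqrt(3)/3


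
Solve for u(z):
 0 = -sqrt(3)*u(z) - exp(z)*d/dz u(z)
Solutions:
 u(z) = C1*exp(sqrt(3)*exp(-z))


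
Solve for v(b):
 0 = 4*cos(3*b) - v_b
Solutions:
 v(b) = C1 + 4*sin(3*b)/3


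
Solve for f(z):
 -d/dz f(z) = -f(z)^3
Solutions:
 f(z) = -sqrt(2)*sqrt(-1/(C1 + z))/2
 f(z) = sqrt(2)*sqrt(-1/(C1 + z))/2


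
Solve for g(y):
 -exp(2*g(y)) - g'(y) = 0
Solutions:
 g(y) = log(-sqrt(-1/(C1 - y))) - log(2)/2
 g(y) = log(-1/(C1 - y))/2 - log(2)/2


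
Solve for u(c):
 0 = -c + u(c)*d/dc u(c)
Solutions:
 u(c) = -sqrt(C1 + c^2)
 u(c) = sqrt(C1 + c^2)


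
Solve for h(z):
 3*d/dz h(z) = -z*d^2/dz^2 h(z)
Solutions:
 h(z) = C1 + C2/z^2


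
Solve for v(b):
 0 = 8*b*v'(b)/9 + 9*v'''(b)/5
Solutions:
 v(b) = C1 + Integral(C2*airyai(-2*3^(2/3)*5^(1/3)*b/9) + C3*airybi(-2*3^(2/3)*5^(1/3)*b/9), b)


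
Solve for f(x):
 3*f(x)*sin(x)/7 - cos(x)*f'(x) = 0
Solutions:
 f(x) = C1/cos(x)^(3/7)


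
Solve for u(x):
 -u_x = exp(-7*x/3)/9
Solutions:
 u(x) = C1 + exp(-7*x/3)/21


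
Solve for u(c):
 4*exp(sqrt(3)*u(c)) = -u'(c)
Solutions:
 u(c) = sqrt(3)*(2*log(1/(C1 + 4*c)) - log(3))/6


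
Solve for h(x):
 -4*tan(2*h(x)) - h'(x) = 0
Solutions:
 h(x) = -asin(C1*exp(-8*x))/2 + pi/2
 h(x) = asin(C1*exp(-8*x))/2


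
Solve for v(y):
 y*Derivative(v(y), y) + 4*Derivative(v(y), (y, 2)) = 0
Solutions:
 v(y) = C1 + C2*erf(sqrt(2)*y/4)


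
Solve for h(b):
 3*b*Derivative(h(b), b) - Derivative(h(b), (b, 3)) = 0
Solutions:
 h(b) = C1 + Integral(C2*airyai(3^(1/3)*b) + C3*airybi(3^(1/3)*b), b)


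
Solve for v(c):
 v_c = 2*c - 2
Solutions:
 v(c) = C1 + c^2 - 2*c


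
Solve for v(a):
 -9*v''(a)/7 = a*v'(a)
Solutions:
 v(a) = C1 + C2*erf(sqrt(14)*a/6)


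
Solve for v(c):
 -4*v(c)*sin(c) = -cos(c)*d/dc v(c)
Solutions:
 v(c) = C1/cos(c)^4


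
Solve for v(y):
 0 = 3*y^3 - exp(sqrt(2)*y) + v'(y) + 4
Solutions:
 v(y) = C1 - 3*y^4/4 - 4*y + sqrt(2)*exp(sqrt(2)*y)/2


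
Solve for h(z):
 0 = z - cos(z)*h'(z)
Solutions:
 h(z) = C1 + Integral(z/cos(z), z)


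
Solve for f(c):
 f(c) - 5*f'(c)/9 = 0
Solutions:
 f(c) = C1*exp(9*c/5)


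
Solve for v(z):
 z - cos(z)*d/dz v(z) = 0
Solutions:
 v(z) = C1 + Integral(z/cos(z), z)


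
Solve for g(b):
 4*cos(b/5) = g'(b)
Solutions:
 g(b) = C1 + 20*sin(b/5)


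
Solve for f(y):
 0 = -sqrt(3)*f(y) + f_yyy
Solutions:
 f(y) = C3*exp(3^(1/6)*y) + (C1*sin(3^(2/3)*y/2) + C2*cos(3^(2/3)*y/2))*exp(-3^(1/6)*y/2)


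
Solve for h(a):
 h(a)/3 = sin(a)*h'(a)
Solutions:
 h(a) = C1*(cos(a) - 1)^(1/6)/(cos(a) + 1)^(1/6)


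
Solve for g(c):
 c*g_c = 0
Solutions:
 g(c) = C1


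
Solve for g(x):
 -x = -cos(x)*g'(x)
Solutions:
 g(x) = C1 + Integral(x/cos(x), x)


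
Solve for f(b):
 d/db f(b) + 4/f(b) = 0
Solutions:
 f(b) = -sqrt(C1 - 8*b)
 f(b) = sqrt(C1 - 8*b)


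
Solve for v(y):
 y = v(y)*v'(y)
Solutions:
 v(y) = -sqrt(C1 + y^2)
 v(y) = sqrt(C1 + y^2)


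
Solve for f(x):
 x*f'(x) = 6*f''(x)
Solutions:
 f(x) = C1 + C2*erfi(sqrt(3)*x/6)


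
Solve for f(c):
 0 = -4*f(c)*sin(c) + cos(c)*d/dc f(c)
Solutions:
 f(c) = C1/cos(c)^4


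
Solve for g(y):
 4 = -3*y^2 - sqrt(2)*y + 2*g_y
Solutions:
 g(y) = C1 + y^3/2 + sqrt(2)*y^2/4 + 2*y


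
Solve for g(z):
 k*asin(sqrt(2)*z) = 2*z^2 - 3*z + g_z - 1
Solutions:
 g(z) = C1 + k*(z*asin(sqrt(2)*z) + sqrt(2)*sqrt(1 - 2*z^2)/2) - 2*z^3/3 + 3*z^2/2 + z


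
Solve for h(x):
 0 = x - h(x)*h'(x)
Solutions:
 h(x) = -sqrt(C1 + x^2)
 h(x) = sqrt(C1 + x^2)


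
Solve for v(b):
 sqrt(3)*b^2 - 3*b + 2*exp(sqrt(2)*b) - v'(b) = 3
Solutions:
 v(b) = C1 + sqrt(3)*b^3/3 - 3*b^2/2 - 3*b + sqrt(2)*exp(sqrt(2)*b)


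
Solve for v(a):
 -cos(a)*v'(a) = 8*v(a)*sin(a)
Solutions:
 v(a) = C1*cos(a)^8


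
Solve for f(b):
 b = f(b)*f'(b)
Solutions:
 f(b) = -sqrt(C1 + b^2)
 f(b) = sqrt(C1 + b^2)


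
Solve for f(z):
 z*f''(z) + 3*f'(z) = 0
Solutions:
 f(z) = C1 + C2/z^2


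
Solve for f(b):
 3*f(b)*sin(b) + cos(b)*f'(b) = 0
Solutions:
 f(b) = C1*cos(b)^3


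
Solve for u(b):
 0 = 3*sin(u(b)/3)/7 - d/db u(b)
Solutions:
 -3*b/7 + 3*log(cos(u(b)/3) - 1)/2 - 3*log(cos(u(b)/3) + 1)/2 = C1


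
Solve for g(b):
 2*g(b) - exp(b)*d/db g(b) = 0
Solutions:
 g(b) = C1*exp(-2*exp(-b))


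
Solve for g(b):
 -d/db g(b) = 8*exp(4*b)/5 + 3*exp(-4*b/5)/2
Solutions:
 g(b) = C1 - 2*exp(4*b)/5 + 15*exp(-4*b/5)/8


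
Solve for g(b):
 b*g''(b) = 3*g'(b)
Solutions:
 g(b) = C1 + C2*b^4


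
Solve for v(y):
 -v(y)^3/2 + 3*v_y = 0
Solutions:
 v(y) = -sqrt(3)*sqrt(-1/(C1 + y))
 v(y) = sqrt(3)*sqrt(-1/(C1 + y))


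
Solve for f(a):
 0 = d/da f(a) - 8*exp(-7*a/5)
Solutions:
 f(a) = C1 - 40*exp(-7*a/5)/7


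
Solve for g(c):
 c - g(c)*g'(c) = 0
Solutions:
 g(c) = -sqrt(C1 + c^2)
 g(c) = sqrt(C1 + c^2)


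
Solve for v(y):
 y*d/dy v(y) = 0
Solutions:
 v(y) = C1


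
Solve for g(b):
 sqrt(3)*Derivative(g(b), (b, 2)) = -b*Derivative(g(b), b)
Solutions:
 g(b) = C1 + C2*erf(sqrt(2)*3^(3/4)*b/6)


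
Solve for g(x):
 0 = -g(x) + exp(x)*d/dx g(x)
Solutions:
 g(x) = C1*exp(-exp(-x))


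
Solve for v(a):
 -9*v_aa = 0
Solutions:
 v(a) = C1 + C2*a


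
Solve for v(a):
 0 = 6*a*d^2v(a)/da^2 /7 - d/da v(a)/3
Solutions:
 v(a) = C1 + C2*a^(25/18)


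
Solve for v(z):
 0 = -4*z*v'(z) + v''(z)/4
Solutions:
 v(z) = C1 + C2*erfi(2*sqrt(2)*z)


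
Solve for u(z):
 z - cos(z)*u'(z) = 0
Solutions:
 u(z) = C1 + Integral(z/cos(z), z)


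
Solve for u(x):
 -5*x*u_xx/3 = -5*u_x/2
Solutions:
 u(x) = C1 + C2*x^(5/2)


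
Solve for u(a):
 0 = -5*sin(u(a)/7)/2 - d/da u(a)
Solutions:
 5*a/2 + 7*log(cos(u(a)/7) - 1)/2 - 7*log(cos(u(a)/7) + 1)/2 = C1


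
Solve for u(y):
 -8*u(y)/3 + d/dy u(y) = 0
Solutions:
 u(y) = C1*exp(8*y/3)


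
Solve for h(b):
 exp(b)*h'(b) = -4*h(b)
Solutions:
 h(b) = C1*exp(4*exp(-b))


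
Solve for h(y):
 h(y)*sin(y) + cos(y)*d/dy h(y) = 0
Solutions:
 h(y) = C1*cos(y)


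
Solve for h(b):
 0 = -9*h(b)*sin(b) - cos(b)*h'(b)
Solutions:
 h(b) = C1*cos(b)^9


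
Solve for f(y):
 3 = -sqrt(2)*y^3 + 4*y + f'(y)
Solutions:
 f(y) = C1 + sqrt(2)*y^4/4 - 2*y^2 + 3*y


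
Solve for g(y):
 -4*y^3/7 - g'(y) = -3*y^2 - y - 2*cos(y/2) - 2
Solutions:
 g(y) = C1 - y^4/7 + y^3 + y^2/2 + 2*y + 4*sin(y/2)


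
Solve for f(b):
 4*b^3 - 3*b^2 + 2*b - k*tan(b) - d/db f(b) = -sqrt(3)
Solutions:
 f(b) = C1 + b^4 - b^3 + b^2 + sqrt(3)*b + k*log(cos(b))


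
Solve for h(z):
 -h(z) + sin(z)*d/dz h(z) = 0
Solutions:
 h(z) = C1*sqrt(cos(z) - 1)/sqrt(cos(z) + 1)


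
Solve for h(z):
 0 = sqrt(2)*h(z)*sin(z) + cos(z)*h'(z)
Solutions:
 h(z) = C1*cos(z)^(sqrt(2))


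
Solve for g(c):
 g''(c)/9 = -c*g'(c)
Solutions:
 g(c) = C1 + C2*erf(3*sqrt(2)*c/2)


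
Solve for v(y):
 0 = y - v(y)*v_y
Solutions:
 v(y) = -sqrt(C1 + y^2)
 v(y) = sqrt(C1 + y^2)


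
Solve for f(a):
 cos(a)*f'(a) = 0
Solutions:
 f(a) = C1


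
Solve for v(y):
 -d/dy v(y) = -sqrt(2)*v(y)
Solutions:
 v(y) = C1*exp(sqrt(2)*y)


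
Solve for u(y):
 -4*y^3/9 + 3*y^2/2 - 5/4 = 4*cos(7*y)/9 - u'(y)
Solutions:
 u(y) = C1 + y^4/9 - y^3/2 + 5*y/4 + 4*sin(7*y)/63


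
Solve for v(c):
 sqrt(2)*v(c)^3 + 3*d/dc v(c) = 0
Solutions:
 v(c) = -sqrt(6)*sqrt(-1/(C1 - sqrt(2)*c))/2
 v(c) = sqrt(6)*sqrt(-1/(C1 - sqrt(2)*c))/2


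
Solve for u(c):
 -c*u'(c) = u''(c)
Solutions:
 u(c) = C1 + C2*erf(sqrt(2)*c/2)


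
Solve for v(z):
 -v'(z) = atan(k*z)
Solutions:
 v(z) = C1 - Piecewise((z*atan(k*z) - log(k^2*z^2 + 1)/(2*k), Ne(k, 0)), (0, True))


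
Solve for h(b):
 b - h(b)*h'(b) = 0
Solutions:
 h(b) = -sqrt(C1 + b^2)
 h(b) = sqrt(C1 + b^2)


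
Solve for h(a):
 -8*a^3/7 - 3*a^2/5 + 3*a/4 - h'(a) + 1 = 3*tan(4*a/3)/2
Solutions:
 h(a) = C1 - 2*a^4/7 - a^3/5 + 3*a^2/8 + a + 9*log(cos(4*a/3))/8


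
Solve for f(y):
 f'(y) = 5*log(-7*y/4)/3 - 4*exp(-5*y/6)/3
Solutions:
 f(y) = C1 + 5*y*log(-y)/3 + 5*y*(-2*log(2) - 1 + log(7))/3 + 8*exp(-5*y/6)/5


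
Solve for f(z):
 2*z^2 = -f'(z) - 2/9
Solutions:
 f(z) = C1 - 2*z^3/3 - 2*z/9


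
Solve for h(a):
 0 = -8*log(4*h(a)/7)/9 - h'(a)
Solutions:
 9*Integral(1/(log(_y) - log(7) + 2*log(2)), (_y, h(a)))/8 = C1 - a


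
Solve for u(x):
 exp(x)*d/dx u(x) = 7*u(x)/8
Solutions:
 u(x) = C1*exp(-7*exp(-x)/8)


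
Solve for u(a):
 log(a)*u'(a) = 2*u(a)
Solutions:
 u(a) = C1*exp(2*li(a))


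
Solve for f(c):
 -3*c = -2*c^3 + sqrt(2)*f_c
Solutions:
 f(c) = C1 + sqrt(2)*c^4/4 - 3*sqrt(2)*c^2/4


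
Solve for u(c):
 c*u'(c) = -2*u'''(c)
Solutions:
 u(c) = C1 + Integral(C2*airyai(-2^(2/3)*c/2) + C3*airybi(-2^(2/3)*c/2), c)


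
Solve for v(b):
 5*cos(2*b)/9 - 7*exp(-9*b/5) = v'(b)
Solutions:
 v(b) = C1 + 5*sin(2*b)/18 + 35*exp(-9*b/5)/9


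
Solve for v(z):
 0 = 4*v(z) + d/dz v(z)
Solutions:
 v(z) = C1*exp(-4*z)


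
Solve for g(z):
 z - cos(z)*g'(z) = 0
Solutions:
 g(z) = C1 + Integral(z/cos(z), z)


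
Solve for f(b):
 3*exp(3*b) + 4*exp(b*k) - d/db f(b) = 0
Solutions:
 f(b) = C1 + exp(3*b) + 4*exp(b*k)/k


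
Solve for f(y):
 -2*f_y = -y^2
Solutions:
 f(y) = C1 + y^3/6


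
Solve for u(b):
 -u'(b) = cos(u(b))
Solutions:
 u(b) = pi - asin((C1 + exp(2*b))/(C1 - exp(2*b)))
 u(b) = asin((C1 + exp(2*b))/(C1 - exp(2*b)))


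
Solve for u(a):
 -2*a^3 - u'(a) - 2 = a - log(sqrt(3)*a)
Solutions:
 u(a) = C1 - a^4/2 - a^2/2 + a*log(a) - 3*a + a*log(3)/2


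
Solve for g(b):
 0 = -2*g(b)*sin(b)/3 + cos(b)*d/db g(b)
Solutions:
 g(b) = C1/cos(b)^(2/3)


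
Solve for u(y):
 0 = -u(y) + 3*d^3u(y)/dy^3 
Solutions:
 u(y) = C3*exp(3^(2/3)*y/3) + (C1*sin(3^(1/6)*y/2) + C2*cos(3^(1/6)*y/2))*exp(-3^(2/3)*y/6)


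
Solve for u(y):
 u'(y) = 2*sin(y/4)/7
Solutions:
 u(y) = C1 - 8*cos(y/4)/7


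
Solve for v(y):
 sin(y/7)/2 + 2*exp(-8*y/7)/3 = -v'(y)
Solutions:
 v(y) = C1 + 7*cos(y/7)/2 + 7*exp(-8*y/7)/12


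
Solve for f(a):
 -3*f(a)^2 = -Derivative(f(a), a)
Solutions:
 f(a) = -1/(C1 + 3*a)


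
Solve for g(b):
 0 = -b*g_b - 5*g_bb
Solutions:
 g(b) = C1 + C2*erf(sqrt(10)*b/10)


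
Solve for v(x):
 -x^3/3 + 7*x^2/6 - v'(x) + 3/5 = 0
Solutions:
 v(x) = C1 - x^4/12 + 7*x^3/18 + 3*x/5


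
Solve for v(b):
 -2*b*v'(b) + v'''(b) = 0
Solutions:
 v(b) = C1 + Integral(C2*airyai(2^(1/3)*b) + C3*airybi(2^(1/3)*b), b)


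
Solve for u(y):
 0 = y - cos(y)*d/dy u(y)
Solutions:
 u(y) = C1 + Integral(y/cos(y), y)


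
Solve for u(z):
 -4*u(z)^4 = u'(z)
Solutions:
 u(z) = (-3^(2/3) - 3*3^(1/6)*I)*(1/(C1 + 4*z))^(1/3)/6
 u(z) = (-3^(2/3) + 3*3^(1/6)*I)*(1/(C1 + 4*z))^(1/3)/6
 u(z) = (1/(C1 + 12*z))^(1/3)


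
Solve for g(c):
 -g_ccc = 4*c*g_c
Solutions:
 g(c) = C1 + Integral(C2*airyai(-2^(2/3)*c) + C3*airybi(-2^(2/3)*c), c)


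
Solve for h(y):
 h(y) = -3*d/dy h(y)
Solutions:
 h(y) = C1*exp(-y/3)


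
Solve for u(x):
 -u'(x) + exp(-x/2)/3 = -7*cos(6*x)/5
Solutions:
 u(x) = C1 + 7*sin(6*x)/30 - 2*exp(-x/2)/3


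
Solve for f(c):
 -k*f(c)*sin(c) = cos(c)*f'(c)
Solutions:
 f(c) = C1*exp(k*log(cos(c)))


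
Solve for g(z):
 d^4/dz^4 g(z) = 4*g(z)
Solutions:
 g(z) = C1*exp(-sqrt(2)*z) + C2*exp(sqrt(2)*z) + C3*sin(sqrt(2)*z) + C4*cos(sqrt(2)*z)


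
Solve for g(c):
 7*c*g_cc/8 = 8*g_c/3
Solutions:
 g(c) = C1 + C2*c^(85/21)


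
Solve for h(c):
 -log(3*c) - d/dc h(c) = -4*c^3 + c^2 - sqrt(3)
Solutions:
 h(c) = C1 + c^4 - c^3/3 - c*log(c) - c*log(3) + c + sqrt(3)*c


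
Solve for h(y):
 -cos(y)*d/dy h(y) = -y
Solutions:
 h(y) = C1 + Integral(y/cos(y), y)


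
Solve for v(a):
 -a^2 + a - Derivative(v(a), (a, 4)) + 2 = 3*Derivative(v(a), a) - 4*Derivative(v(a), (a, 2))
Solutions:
 v(a) = C1 + C2*exp(a) + C3*exp(a*(-1 + sqrt(13))/2) + C4*exp(-a*(1 + sqrt(13))/2) - a^3/9 - 5*a^2/18 - 2*a/27


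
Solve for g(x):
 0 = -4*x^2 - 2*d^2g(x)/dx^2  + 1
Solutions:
 g(x) = C1 + C2*x - x^4/6 + x^2/4


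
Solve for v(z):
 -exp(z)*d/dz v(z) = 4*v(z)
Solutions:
 v(z) = C1*exp(4*exp(-z))


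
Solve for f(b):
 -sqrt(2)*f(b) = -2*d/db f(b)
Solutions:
 f(b) = C1*exp(sqrt(2)*b/2)


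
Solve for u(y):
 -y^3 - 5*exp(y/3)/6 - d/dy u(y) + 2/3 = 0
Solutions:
 u(y) = C1 - y^4/4 + 2*y/3 - 5*exp(y/3)/2


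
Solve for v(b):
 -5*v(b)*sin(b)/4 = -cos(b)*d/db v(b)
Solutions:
 v(b) = C1/cos(b)^(5/4)


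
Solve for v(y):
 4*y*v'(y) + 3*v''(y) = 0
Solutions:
 v(y) = C1 + C2*erf(sqrt(6)*y/3)


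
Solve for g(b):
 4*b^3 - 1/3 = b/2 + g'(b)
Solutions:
 g(b) = C1 + b^4 - b^2/4 - b/3


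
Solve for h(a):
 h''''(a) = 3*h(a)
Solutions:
 h(a) = C1*exp(-3^(1/4)*a) + C2*exp(3^(1/4)*a) + C3*sin(3^(1/4)*a) + C4*cos(3^(1/4)*a)


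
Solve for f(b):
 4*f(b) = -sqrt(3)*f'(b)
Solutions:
 f(b) = C1*exp(-4*sqrt(3)*b/3)


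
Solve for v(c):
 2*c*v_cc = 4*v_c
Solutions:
 v(c) = C1 + C2*c^3


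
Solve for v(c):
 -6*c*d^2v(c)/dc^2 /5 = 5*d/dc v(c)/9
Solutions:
 v(c) = C1 + C2*c^(29/54)


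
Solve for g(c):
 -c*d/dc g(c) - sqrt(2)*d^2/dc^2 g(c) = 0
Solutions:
 g(c) = C1 + C2*erf(2^(1/4)*c/2)


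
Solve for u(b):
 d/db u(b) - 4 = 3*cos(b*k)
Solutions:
 u(b) = C1 + 4*b + 3*sin(b*k)/k


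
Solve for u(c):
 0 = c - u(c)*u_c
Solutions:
 u(c) = -sqrt(C1 + c^2)
 u(c) = sqrt(C1 + c^2)


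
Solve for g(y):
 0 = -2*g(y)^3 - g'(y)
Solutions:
 g(y) = -sqrt(2)*sqrt(-1/(C1 - 2*y))/2
 g(y) = sqrt(2)*sqrt(-1/(C1 - 2*y))/2


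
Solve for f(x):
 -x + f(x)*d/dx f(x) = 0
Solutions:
 f(x) = -sqrt(C1 + x^2)
 f(x) = sqrt(C1 + x^2)


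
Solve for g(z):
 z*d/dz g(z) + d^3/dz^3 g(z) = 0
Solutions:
 g(z) = C1 + Integral(C2*airyai(-z) + C3*airybi(-z), z)


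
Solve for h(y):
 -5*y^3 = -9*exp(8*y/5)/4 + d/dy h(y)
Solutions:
 h(y) = C1 - 5*y^4/4 + 45*exp(8*y/5)/32


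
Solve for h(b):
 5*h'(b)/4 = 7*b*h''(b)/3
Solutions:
 h(b) = C1 + C2*b^(43/28)


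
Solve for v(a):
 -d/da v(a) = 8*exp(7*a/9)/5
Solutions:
 v(a) = C1 - 72*exp(7*a/9)/35


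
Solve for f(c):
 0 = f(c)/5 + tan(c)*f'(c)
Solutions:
 f(c) = C1/sin(c)^(1/5)


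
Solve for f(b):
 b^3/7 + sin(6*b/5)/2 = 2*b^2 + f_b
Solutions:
 f(b) = C1 + b^4/28 - 2*b^3/3 - 5*cos(6*b/5)/12


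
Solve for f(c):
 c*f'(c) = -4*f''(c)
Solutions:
 f(c) = C1 + C2*erf(sqrt(2)*c/4)


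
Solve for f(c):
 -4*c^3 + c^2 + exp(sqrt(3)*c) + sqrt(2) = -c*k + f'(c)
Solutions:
 f(c) = C1 - c^4 + c^3/3 + c^2*k/2 + sqrt(2)*c + sqrt(3)*exp(sqrt(3)*c)/3


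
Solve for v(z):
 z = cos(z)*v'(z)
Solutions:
 v(z) = C1 + Integral(z/cos(z), z)


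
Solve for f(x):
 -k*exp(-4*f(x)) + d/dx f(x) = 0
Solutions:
 f(x) = log(-I*(C1 + 4*k*x)^(1/4))
 f(x) = log(I*(C1 + 4*k*x)^(1/4))
 f(x) = log(-(C1 + 4*k*x)^(1/4))
 f(x) = log(C1 + 4*k*x)/4


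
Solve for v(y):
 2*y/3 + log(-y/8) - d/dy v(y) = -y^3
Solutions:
 v(y) = C1 + y^4/4 + y^2/3 + y*log(-y) + y*(-3*log(2) - 1)


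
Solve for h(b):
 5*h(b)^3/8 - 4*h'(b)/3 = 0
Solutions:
 h(b) = -4*sqrt(-1/(C1 + 15*b))
 h(b) = 4*sqrt(-1/(C1 + 15*b))
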